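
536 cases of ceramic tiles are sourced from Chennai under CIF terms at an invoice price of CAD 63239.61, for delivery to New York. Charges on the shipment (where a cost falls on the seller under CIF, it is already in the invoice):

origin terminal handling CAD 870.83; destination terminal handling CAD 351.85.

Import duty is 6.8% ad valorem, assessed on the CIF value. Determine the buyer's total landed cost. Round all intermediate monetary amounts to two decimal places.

Total landed cost: CAD 67891.75

CIF: the seller pays costs through ocean freight and marine insurance to the destination port.
Already in the invoice (seller's account under CIF): origin terminal — exclude.
The CIF price already equals the CIF value: 63239.61
Import duty = 63239.61 × 6.8% = 4300.29
Buyer bears: destination terminal 351.85 + duty 4300.29 = 4652.14
Landed cost = invoice 63239.61 + 4652.14 = 67891.75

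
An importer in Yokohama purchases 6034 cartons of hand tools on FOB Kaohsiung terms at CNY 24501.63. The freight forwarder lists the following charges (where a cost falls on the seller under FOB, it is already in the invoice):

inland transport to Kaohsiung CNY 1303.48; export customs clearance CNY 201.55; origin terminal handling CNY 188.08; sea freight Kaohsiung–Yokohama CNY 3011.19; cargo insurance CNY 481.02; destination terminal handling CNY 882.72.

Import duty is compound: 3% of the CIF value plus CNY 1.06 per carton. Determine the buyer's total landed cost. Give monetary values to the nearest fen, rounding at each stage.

FOB: the seller bears costs until goods are on board at the origin port; the buyer bears freight, insurance and all costs thereafter.
Already in the invoice (seller's account under FOB): inland to port, export clearance, origin terminal — exclude.
CIF value = FOB price + freight + insurance = 24501.63 + 3011.19 + 481.02 = 27993.84
Ad valorem component: 27993.84 × 3% = 839.82
Specific component: 6034 × 1.06 = 6396.04
Import duty = 839.82 + 6396.04 = 7235.86
Buyer bears: freight 3011.19 + insurance 481.02 + destination terminal 882.72 + duty 7235.86 = 11610.79
Landed cost = invoice 24501.63 + 11610.79 = 36112.42

Total landed cost: CNY 36112.42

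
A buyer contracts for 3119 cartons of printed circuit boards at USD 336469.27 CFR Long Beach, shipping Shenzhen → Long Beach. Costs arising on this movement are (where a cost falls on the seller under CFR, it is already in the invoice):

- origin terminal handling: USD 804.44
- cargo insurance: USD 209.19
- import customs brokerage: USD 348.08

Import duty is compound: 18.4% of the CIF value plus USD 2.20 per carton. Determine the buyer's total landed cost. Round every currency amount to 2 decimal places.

Total landed cost: USD 405837.18

CFR: the seller pays costs through ocean freight to the destination port, but not insurance.
Already in the invoice (seller's account under CFR): origin terminal — exclude.
CIF value = CFR price + insurance = 336469.27 + 209.19 = 336678.46
Ad valorem component: 336678.46 × 18.4% = 61948.84
Specific component: 3119 × 2.20 = 6861.80
Import duty = 61948.84 + 6861.80 = 68810.64
Buyer bears: insurance 209.19 + brokerage 348.08 + duty 68810.64 = 69367.91
Landed cost = invoice 336469.27 + 69367.91 = 405837.18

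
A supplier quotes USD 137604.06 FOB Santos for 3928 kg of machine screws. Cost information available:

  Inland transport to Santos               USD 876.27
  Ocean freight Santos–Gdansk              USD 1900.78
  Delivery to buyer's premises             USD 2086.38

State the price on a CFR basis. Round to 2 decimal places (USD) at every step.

Not relevant to the conversion: inland to port — on the seller under both FOB and CFR; already in the FOB price and stays in the CFR price. delivery — on the buyer under both terms; not part of either seller's price.
From FOB to CFR, the seller additionally bears: freight.
CFR price = 137604.06 + 1900.78 = 139504.84

CFR price: USD 139504.84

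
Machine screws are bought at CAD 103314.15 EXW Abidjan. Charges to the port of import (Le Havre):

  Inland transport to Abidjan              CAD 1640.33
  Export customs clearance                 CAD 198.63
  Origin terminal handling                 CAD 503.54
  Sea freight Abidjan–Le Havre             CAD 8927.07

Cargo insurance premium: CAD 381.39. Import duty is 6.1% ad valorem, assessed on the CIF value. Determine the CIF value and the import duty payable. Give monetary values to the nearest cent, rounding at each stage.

CIF value: CAD 114965.11; import duty: CAD 7012.87

CIF = EXW price + pre-shipment costs + freight + insurance
CIF = 103314.15 + 1640.33 + 198.63 + 503.54 + 8927.07 + 381.39 = 114965.11
Import duty = 114965.11 × 6.1% = 7012.87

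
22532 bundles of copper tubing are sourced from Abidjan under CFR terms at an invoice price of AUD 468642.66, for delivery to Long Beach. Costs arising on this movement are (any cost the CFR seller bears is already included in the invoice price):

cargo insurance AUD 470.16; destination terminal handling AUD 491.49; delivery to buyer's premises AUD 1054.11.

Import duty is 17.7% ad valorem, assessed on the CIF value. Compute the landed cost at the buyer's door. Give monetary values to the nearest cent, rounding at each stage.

CFR: the seller pays costs through ocean freight to the destination port, but not insurance.
CIF value = CFR price + insurance = 468642.66 + 470.16 = 469112.82
Import duty = 469112.82 × 17.7% = 83032.97
Buyer bears: insurance 470.16 + destination terminal 491.49 + delivery 1054.11 + duty 83032.97 = 85048.73
Landed cost = invoice 468642.66 + 85048.73 = 553691.39

Total landed cost: AUD 553691.39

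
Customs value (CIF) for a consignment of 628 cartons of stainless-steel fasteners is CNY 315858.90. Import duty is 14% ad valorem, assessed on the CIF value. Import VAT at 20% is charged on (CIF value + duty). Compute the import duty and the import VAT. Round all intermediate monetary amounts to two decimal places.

Import duty: CNY 44220.25; import VAT: CNY 72015.83

Import duty = 315858.90 × 14% = 44220.25
VAT base = CIF + duty = 315858.90 + 44220.25 = 360079.15
Import VAT = 360079.15 × 20% = 72015.83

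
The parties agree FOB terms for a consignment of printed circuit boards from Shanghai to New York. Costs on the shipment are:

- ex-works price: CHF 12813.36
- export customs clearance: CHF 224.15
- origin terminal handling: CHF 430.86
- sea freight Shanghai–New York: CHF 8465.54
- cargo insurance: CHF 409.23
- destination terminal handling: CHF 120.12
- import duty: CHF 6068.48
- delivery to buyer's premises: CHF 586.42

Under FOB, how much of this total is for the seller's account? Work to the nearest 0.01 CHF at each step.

Seller's account: CHF 13468.37

FOB: the seller bears costs until goods are on board at the origin port; the buyer bears freight, insurance and all costs thereafter.
Seller's account: goods 12813.36 + export clearance 224.15 + origin terminal 430.86 = 13468.37
Buyer's account: freight 8465.54 + insurance 409.23 + destination terminal 120.12 + duty 6068.48 + delivery 586.42 = 15649.79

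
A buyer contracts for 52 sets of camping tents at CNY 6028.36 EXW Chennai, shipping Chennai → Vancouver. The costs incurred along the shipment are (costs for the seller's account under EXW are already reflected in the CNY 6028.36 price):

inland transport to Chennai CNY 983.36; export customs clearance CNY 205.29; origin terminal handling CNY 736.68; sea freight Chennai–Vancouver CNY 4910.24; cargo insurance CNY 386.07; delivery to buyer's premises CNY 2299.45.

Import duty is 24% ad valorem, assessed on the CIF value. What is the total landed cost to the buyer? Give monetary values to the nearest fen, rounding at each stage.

Total landed cost: CNY 18729.45

EXW: the seller makes goods available at their premises; the buyer bears all onward costs.
CIF value = EXW price + inland to port + export clearance + origin terminal + freight + insurance = 6028.36 + 983.36 + 205.29 + 736.68 + 4910.24 + 386.07 = 13250.00
Import duty = 13250.00 × 24% = 3180.00
Buyer bears: inland to port 983.36 + export clearance 205.29 + origin terminal 736.68 + freight 4910.24 + insurance 386.07 + delivery 2299.45 + duty 3180.00 = 12701.09
Landed cost = invoice 6028.36 + 12701.09 = 18729.45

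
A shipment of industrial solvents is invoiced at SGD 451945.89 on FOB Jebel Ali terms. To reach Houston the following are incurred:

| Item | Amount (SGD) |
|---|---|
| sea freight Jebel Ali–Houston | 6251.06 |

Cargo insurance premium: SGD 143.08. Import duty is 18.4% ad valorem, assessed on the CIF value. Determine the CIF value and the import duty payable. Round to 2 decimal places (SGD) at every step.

CIF = FOB price + freight + insurance
CIF = 451945.89 + 6251.06 + 143.08 = 458340.03
Import duty = 458340.03 × 18.4% = 84334.57

CIF value: SGD 458340.03; import duty: SGD 84334.57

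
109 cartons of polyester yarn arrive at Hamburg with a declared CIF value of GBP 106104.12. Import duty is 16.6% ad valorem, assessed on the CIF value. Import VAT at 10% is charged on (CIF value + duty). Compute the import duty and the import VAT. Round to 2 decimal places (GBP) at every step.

Import duty: GBP 17613.28; import VAT: GBP 12371.74

Import duty = 106104.12 × 16.6% = 17613.28
VAT base = CIF + duty = 106104.12 + 17613.28 = 123717.40
Import VAT = 123717.40 × 10% = 12371.74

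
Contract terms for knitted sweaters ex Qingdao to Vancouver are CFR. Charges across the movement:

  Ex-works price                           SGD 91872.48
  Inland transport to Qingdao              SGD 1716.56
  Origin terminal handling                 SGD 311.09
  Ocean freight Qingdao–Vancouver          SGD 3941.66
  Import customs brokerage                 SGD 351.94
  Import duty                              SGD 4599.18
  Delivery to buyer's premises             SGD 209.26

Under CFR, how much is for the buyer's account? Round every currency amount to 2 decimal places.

Buyer's account: SGD 5160.38

CFR: the seller pays costs through ocean freight to the destination port, but not insurance.
Seller's account: goods 91872.48 + inland to port 1716.56 + origin terminal 311.09 + freight 3941.66 = 97841.79
Buyer's account: brokerage 351.94 + duty 4599.18 + delivery 209.26 = 5160.38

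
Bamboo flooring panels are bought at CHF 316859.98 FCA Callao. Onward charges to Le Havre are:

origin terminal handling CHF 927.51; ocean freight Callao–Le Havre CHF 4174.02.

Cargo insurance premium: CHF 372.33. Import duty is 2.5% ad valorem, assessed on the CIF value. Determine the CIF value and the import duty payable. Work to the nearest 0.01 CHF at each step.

CIF = FCA price + pre-shipment costs + freight + insurance
CIF = 316859.98 + 927.51 + 4174.02 + 372.33 = 322333.84
Import duty = 322333.84 × 2.5% = 8058.35

CIF value: CHF 322333.84; import duty: CHF 8058.35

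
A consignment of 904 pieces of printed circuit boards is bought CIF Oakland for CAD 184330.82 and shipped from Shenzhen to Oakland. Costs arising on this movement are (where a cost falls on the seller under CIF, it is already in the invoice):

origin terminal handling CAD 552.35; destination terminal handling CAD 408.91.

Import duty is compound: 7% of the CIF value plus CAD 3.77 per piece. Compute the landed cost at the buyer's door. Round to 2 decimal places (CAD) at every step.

CIF: the seller pays costs through ocean freight and marine insurance to the destination port.
Already in the invoice (seller's account under CIF): origin terminal — exclude.
The CIF price already equals the CIF value: 184330.82
Ad valorem component: 184330.82 × 7% = 12903.16
Specific component: 904 × 3.77 = 3408.08
Import duty = 12903.16 + 3408.08 = 16311.24
Buyer bears: destination terminal 408.91 + duty 16311.24 = 16720.15
Landed cost = invoice 184330.82 + 16720.15 = 201050.97

Total landed cost: CAD 201050.97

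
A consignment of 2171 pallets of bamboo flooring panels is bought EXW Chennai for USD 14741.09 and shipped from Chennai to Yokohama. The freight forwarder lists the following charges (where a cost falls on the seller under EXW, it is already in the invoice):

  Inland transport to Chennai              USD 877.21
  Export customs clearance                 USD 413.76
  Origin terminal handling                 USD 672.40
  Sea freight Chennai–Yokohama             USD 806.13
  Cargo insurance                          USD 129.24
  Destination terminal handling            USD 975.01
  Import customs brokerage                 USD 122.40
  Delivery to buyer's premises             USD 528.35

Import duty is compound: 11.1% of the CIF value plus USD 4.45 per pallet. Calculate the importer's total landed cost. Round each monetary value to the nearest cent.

EXW: the seller makes goods available at their premises; the buyer bears all onward costs.
CIF value = EXW price + inland to port + export clearance + origin terminal + freight + insurance = 14741.09 + 877.21 + 413.76 + 672.40 + 806.13 + 129.24 = 17639.83
Ad valorem component: 17639.83 × 11.1% = 1958.02
Specific component: 2171 × 4.45 = 9660.95
Import duty = 1958.02 + 9660.95 = 11618.97
Buyer bears: inland to port 877.21 + export clearance 413.76 + origin terminal 672.40 + freight 806.13 + insurance 129.24 + destination terminal 975.01 + brokerage 122.40 + delivery 528.35 + duty 11618.97 = 16143.47
Landed cost = invoice 14741.09 + 16143.47 = 30884.56

Total landed cost: USD 30884.56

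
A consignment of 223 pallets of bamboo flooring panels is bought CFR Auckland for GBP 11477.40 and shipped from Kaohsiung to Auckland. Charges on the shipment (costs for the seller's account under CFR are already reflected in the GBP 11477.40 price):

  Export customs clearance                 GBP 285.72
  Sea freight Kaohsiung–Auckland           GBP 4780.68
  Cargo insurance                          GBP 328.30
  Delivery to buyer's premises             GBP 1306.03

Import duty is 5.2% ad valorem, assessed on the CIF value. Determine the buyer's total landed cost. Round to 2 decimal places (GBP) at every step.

Total landed cost: GBP 13725.63

CFR: the seller pays costs through ocean freight to the destination port, but not insurance.
Already in the invoice (seller's account under CFR): export clearance, freight — exclude.
CIF value = CFR price + insurance = 11477.40 + 328.30 = 11805.70
Import duty = 11805.70 × 5.2% = 613.90
Buyer bears: insurance 328.30 + delivery 1306.03 + duty 613.90 = 2248.23
Landed cost = invoice 11477.40 + 2248.23 = 13725.63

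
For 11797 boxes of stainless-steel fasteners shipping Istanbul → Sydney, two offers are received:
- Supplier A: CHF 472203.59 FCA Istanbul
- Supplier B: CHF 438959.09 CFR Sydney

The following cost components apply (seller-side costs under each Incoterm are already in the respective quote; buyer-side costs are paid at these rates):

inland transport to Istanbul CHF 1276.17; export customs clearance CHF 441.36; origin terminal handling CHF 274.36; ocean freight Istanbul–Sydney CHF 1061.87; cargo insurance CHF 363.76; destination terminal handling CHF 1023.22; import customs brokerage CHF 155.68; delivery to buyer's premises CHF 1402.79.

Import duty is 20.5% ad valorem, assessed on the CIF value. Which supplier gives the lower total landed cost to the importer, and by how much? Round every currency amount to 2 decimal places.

Supplier A (FCA):
CIF value = FCA price + origin terminal + freight + insurance = 472203.59 + 274.36 + 1061.87 + 363.76 = 473903.58
Import duty = 473903.58 × 20.5% = 97150.23
Buyer bears (A): 274.36 + 1061.87 + 363.76 + 1023.22 + 155.68 + 1402.79 = 4281.68
Landed cost (A) = invoice 472203.59 + 4281.68 + duty 97150.23 = 573635.50
Supplier B (CFR):
CIF value = CFR price + insurance = 438959.09 + 363.76 = 439322.85
Import duty = 439322.85 × 20.5% = 90061.18
Buyer bears (B): 363.76 + 1023.22 + 155.68 + 1402.79 = 2945.45
Landed cost (B) = invoice 438959.09 + 2945.45 + duty 90061.18 = 531965.72
Difference = |573635.50 − 531965.72| = 41669.78

Supplier B is cheaper by CHF 41669.78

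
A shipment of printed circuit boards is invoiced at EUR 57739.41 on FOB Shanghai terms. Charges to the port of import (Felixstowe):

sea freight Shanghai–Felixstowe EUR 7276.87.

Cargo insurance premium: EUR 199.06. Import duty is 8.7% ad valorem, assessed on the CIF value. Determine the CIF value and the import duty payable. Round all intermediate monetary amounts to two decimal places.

CIF = FOB price + freight + insurance
CIF = 57739.41 + 7276.87 + 199.06 = 65215.34
Import duty = 65215.34 × 8.7% = 5673.73

CIF value: EUR 65215.34; import duty: EUR 5673.73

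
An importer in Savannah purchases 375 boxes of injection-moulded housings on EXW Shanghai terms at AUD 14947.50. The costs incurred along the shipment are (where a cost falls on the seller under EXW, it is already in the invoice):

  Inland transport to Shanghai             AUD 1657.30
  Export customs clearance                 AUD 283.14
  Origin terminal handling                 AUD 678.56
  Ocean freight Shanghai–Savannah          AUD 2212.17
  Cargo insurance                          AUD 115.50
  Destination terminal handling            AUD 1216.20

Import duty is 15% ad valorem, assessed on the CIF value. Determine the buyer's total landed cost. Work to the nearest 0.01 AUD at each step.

Total landed cost: AUD 24094.50

EXW: the seller makes goods available at their premises; the buyer bears all onward costs.
CIF value = EXW price + inland to port + export clearance + origin terminal + freight + insurance = 14947.50 + 1657.30 + 283.14 + 678.56 + 2212.17 + 115.50 = 19894.17
Import duty = 19894.17 × 15% = 2984.13
Buyer bears: inland to port 1657.30 + export clearance 283.14 + origin terminal 678.56 + freight 2212.17 + insurance 115.50 + destination terminal 1216.20 + duty 2984.13 = 9147.00
Landed cost = invoice 14947.50 + 9147.00 = 24094.50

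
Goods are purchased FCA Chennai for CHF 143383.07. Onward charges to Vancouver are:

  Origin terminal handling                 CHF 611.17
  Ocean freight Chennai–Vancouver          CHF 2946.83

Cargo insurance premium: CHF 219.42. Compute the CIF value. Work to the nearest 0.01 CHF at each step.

CIF = FCA price + pre-shipment costs + freight + insurance
CIF = 143383.07 + 611.17 + 2946.83 + 219.42 = 147160.49

CIF value: CHF 147160.49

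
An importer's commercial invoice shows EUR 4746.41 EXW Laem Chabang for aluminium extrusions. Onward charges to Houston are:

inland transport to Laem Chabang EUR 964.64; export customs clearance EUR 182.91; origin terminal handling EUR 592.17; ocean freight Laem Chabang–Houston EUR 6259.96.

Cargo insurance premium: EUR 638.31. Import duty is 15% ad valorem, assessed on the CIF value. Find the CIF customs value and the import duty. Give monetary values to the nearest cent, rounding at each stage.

CIF value: EUR 13384.40; import duty: EUR 2007.66

CIF = EXW price + pre-shipment costs + freight + insurance
CIF = 4746.41 + 964.64 + 182.91 + 592.17 + 6259.96 + 638.31 = 13384.40
Import duty = 13384.40 × 15% = 2007.66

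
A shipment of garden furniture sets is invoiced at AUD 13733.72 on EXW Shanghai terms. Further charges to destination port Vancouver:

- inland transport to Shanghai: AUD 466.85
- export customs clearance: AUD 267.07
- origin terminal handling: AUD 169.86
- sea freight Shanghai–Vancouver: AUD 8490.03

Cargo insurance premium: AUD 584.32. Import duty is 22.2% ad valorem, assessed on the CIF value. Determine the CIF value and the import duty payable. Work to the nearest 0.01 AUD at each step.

CIF value: AUD 23711.85; import duty: AUD 5264.03

CIF = EXW price + pre-shipment costs + freight + insurance
CIF = 13733.72 + 466.85 + 267.07 + 169.86 + 8490.03 + 584.32 = 23711.85
Import duty = 23711.85 × 22.2% = 5264.03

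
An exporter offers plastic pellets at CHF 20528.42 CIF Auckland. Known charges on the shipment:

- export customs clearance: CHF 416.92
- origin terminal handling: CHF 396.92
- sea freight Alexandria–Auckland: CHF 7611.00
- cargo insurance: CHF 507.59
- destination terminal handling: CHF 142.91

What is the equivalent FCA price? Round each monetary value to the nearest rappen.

Not relevant to the conversion: export clearance — on the seller under both CIF and FCA; already in the CIF price and stays in the FCA price. destination terminal — on the buyer under both terms; not part of either seller's price.
From CIF to FCA, the seller no longer bears: origin terminal, freight, insurance.
FCA price = 20528.42 − 396.92 − 7611.00 − 507.59 = 12012.91

FCA price: CHF 12012.91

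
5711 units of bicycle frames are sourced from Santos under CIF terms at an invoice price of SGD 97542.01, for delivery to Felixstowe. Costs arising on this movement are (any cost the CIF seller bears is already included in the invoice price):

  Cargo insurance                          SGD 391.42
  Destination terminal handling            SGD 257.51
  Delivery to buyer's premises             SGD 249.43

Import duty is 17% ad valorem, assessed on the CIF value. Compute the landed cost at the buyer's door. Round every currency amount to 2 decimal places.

CIF: the seller pays costs through ocean freight and marine insurance to the destination port.
Already in the invoice (seller's account under CIF): insurance — exclude.
The CIF price already equals the CIF value: 97542.01
Import duty = 97542.01 × 17% = 16582.14
Buyer bears: destination terminal 257.51 + delivery 249.43 + duty 16582.14 = 17089.08
Landed cost = invoice 97542.01 + 17089.08 = 114631.09

Total landed cost: SGD 114631.09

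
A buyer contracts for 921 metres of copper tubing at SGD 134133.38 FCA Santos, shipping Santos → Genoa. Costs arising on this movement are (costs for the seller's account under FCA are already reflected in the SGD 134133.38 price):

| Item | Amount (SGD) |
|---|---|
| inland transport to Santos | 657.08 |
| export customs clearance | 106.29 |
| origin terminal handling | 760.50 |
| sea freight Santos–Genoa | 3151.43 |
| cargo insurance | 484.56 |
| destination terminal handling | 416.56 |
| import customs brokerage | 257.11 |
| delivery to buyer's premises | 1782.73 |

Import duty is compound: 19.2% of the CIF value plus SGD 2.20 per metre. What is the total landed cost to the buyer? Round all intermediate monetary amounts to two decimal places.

FCA: the seller delivers export-cleared goods to the carrier; the buyer bears costs from that point.
Already in the invoice (seller's account under FCA): inland to port, export clearance — exclude.
CIF value = FCA price + origin terminal + freight + insurance = 134133.38 + 760.50 + 3151.43 + 484.56 = 138529.87
Ad valorem component: 138529.87 × 19.2% = 26597.74
Specific component: 921 × 2.20 = 2026.20
Import duty = 26597.74 + 2026.20 = 28623.94
Buyer bears: origin terminal 760.50 + freight 3151.43 + insurance 484.56 + destination terminal 416.56 + brokerage 257.11 + delivery 1782.73 + duty 28623.94 = 35476.83
Landed cost = invoice 134133.38 + 35476.83 = 169610.21

Total landed cost: SGD 169610.21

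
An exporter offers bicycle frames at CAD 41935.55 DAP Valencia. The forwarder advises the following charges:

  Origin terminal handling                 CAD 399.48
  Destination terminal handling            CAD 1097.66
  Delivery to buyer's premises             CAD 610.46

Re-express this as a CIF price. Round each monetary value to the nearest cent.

CIF price: CAD 40227.43

Not relevant to the conversion: origin terminal — on the seller under both DAP and CIF; already in the DAP price and stays in the CIF price.
From DAP to CIF, the seller no longer bears: destination terminal, delivery.
CIF price = 41935.55 − 1097.66 − 610.46 = 40227.43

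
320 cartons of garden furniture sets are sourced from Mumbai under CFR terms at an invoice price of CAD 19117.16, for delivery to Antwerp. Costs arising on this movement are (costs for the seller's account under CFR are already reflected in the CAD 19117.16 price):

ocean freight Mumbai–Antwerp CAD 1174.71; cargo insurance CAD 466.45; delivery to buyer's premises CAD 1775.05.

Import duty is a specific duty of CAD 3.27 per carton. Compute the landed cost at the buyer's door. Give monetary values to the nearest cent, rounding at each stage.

Total landed cost: CAD 22405.06

CFR: the seller pays costs through ocean freight to the destination port, but not insurance.
Already in the invoice (seller's account under CFR): freight — exclude.
CIF value = CFR price + insurance = 19117.16 + 466.45 = 19583.61
Import duty = 320 × 3.27 = 1046.40
Buyer bears: insurance 466.45 + delivery 1775.05 + duty 1046.40 = 3287.90
Landed cost = invoice 19117.16 + 3287.90 = 22405.06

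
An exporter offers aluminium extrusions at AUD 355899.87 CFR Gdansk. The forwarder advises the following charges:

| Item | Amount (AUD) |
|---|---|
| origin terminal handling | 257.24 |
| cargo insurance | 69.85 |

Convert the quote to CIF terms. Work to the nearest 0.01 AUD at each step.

Not relevant to the conversion: origin terminal — on the seller under both CFR and CIF; already in the CFR price and stays in the CIF price.
From CFR to CIF, the seller additionally bears: insurance.
CIF price = 355899.87 + 69.85 = 355969.72

CIF price: AUD 355969.72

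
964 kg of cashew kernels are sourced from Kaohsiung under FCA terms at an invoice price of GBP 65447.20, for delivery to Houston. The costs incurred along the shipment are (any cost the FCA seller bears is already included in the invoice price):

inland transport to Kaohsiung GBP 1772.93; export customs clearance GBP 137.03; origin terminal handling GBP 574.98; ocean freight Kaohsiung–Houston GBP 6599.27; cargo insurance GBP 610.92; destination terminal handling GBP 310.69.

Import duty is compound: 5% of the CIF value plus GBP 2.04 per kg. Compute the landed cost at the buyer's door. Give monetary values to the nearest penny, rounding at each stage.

Total landed cost: GBP 79171.24

FCA: the seller delivers export-cleared goods to the carrier; the buyer bears costs from that point.
Already in the invoice (seller's account under FCA): inland to port, export clearance — exclude.
CIF value = FCA price + origin terminal + freight + insurance = 65447.20 + 574.98 + 6599.27 + 610.92 = 73232.37
Ad valorem component: 73232.37 × 5% = 3661.62
Specific component: 964 × 2.04 = 1966.56
Import duty = 3661.62 + 1966.56 = 5628.18
Buyer bears: origin terminal 574.98 + freight 6599.27 + insurance 610.92 + destination terminal 310.69 + duty 5628.18 = 13724.04
Landed cost = invoice 65447.20 + 13724.04 = 79171.24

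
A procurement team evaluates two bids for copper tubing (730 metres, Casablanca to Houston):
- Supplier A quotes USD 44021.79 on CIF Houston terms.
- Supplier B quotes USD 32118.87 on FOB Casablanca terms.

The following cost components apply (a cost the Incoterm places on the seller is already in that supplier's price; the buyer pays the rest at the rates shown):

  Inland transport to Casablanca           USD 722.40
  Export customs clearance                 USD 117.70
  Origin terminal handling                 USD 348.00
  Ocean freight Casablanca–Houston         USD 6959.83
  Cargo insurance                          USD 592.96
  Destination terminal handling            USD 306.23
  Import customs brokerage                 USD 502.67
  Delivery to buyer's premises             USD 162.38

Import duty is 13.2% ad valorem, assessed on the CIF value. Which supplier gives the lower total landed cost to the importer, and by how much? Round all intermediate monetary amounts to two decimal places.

Supplier B is cheaper by USD 4924.35

Supplier A (CIF):
The CIF price already equals the CIF value: 44021.79
Import duty = 44021.79 × 13.2% = 5810.88
Buyer bears (A): 306.23 + 502.67 + 162.38 = 971.28
Landed cost (A) = invoice 44021.79 + 971.28 + duty 5810.88 = 50803.95
Supplier B (FOB):
CIF value = FOB price + freight + insurance = 32118.87 + 6959.83 + 592.96 = 39671.66
Import duty = 39671.66 × 13.2% = 5236.66
Buyer bears (B): 6959.83 + 592.96 + 306.23 + 502.67 + 162.38 = 8524.07
Landed cost (B) = invoice 32118.87 + 8524.07 + duty 5236.66 = 45879.60
Difference = |50803.95 − 45879.60| = 4924.35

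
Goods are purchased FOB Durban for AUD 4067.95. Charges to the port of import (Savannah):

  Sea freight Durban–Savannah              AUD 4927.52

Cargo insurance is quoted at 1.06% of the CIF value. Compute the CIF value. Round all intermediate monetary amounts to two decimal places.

Let C be the CIF value. C = FOB price + freight + 1.06% × C
C − 1.06% × C = 4067.95 + 4927.52
0.9894 × C = 8995.47
C = 8995.47 / 0.9894 = 9091.84
Insurance premium = 1.06% × 9091.84 = 96.37

CIF value: AUD 9091.84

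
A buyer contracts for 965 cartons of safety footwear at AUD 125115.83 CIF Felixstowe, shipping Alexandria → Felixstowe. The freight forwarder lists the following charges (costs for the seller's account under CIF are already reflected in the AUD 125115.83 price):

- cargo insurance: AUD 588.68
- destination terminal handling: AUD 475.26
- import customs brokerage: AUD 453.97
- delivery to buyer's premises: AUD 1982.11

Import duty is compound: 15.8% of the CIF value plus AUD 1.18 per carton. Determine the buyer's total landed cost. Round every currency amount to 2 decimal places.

Total landed cost: AUD 148934.17

CIF: the seller pays costs through ocean freight and marine insurance to the destination port.
Already in the invoice (seller's account under CIF): insurance — exclude.
The CIF price already equals the CIF value: 125115.83
Ad valorem component: 125115.83 × 15.8% = 19768.30
Specific component: 965 × 1.18 = 1138.70
Import duty = 19768.30 + 1138.70 = 20907.00
Buyer bears: destination terminal 475.26 + brokerage 453.97 + delivery 1982.11 + duty 20907.00 = 23818.34
Landed cost = invoice 125115.83 + 23818.34 = 148934.17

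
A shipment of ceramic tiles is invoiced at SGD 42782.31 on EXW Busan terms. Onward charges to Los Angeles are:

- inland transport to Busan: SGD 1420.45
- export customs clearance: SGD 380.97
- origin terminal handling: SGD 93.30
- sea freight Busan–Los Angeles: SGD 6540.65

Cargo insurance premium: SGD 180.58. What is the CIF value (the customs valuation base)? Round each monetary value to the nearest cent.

CIF = EXW price + pre-shipment costs + freight + insurance
CIF = 42782.31 + 1420.45 + 380.97 + 93.30 + 6540.65 + 180.58 = 51398.26

CIF value: SGD 51398.26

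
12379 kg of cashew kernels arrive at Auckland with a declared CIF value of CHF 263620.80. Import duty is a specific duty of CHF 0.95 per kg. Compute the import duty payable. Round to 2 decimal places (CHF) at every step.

Import duty = 12379 × 0.95 = 11760.05

Import duty: CHF 11760.05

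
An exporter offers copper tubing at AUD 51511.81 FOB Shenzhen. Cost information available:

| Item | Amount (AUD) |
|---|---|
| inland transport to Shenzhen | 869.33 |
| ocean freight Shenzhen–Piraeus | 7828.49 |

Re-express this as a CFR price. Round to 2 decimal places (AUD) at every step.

CFR price: AUD 59340.30

Not relevant to the conversion: inland to port — on the seller under both FOB and CFR; already in the FOB price and stays in the CFR price.
From FOB to CFR, the seller additionally bears: freight.
CFR price = 51511.81 + 7828.49 = 59340.30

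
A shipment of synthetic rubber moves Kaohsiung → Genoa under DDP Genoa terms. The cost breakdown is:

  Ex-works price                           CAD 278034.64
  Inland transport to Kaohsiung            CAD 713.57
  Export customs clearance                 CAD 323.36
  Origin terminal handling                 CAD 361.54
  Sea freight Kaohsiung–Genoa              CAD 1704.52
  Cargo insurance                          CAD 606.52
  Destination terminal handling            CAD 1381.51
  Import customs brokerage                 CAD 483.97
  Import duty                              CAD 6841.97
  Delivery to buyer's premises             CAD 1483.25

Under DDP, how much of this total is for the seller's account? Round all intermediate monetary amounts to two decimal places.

Seller's account: CAD 291934.85

DDP: the seller bears all costs including import duty.
Seller's account: goods 278034.64 + inland to port 713.57 + export clearance 323.36 + origin terminal 361.54 + freight 1704.52 + insurance 606.52 + destination terminal 1381.51 + brokerage 483.97 + duty 6841.97 + delivery 1483.25 = 291934.85
Buyer's account: 0.00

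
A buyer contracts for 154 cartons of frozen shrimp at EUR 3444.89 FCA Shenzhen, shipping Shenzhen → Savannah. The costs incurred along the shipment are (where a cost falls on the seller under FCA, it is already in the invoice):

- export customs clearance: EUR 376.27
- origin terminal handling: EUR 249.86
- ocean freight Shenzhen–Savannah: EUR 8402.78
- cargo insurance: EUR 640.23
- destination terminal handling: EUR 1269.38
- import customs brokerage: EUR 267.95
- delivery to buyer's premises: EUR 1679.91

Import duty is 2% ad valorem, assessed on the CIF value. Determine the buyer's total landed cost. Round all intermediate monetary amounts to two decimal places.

Total landed cost: EUR 16209.76

FCA: the seller delivers export-cleared goods to the carrier; the buyer bears costs from that point.
Already in the invoice (seller's account under FCA): export clearance — exclude.
CIF value = FCA price + origin terminal + freight + insurance = 3444.89 + 249.86 + 8402.78 + 640.23 = 12737.76
Import duty = 12737.76 × 2% = 254.76
Buyer bears: origin terminal 249.86 + freight 8402.78 + insurance 640.23 + destination terminal 1269.38 + brokerage 267.95 + delivery 1679.91 + duty 254.76 = 12764.87
Landed cost = invoice 3444.89 + 12764.87 = 16209.76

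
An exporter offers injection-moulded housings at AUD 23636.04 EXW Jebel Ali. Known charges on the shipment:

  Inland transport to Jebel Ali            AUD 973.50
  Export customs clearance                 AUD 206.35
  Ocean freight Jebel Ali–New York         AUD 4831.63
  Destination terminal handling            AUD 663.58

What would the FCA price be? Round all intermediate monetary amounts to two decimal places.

Not relevant to the conversion: destination terminal, freight — on the buyer under both terms; not part of either seller's price.
From EXW to FCA, the seller additionally bears: inland to port, export clearance.
FCA price = 23636.04 + 973.50 + 206.35 = 24815.89

FCA price: AUD 24815.89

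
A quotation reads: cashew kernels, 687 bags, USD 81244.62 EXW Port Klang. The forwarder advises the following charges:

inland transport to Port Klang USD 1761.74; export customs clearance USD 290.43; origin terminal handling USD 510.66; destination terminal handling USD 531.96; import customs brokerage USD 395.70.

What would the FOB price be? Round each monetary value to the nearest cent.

Not relevant to the conversion: brokerage, destination terminal — on the buyer under both terms; not part of either seller's price.
From EXW to FOB, the seller additionally bears: inland to port, export clearance, origin terminal.
FOB price = 81244.62 + 1761.74 + 290.43 + 510.66 = 83807.45

FOB price: USD 83807.45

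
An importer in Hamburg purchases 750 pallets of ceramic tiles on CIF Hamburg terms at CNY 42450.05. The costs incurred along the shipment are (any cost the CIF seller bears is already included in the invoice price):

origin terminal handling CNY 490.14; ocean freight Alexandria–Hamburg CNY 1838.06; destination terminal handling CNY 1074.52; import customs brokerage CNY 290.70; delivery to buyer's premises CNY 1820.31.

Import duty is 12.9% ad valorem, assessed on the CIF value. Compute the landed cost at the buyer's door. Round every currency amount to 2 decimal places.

CIF: the seller pays costs through ocean freight and marine insurance to the destination port.
Already in the invoice (seller's account under CIF): origin terminal, freight — exclude.
The CIF price already equals the CIF value: 42450.05
Import duty = 42450.05 × 12.9% = 5476.06
Buyer bears: destination terminal 1074.52 + brokerage 290.70 + delivery 1820.31 + duty 5476.06 = 8661.59
Landed cost = invoice 42450.05 + 8661.59 = 51111.64

Total landed cost: CNY 51111.64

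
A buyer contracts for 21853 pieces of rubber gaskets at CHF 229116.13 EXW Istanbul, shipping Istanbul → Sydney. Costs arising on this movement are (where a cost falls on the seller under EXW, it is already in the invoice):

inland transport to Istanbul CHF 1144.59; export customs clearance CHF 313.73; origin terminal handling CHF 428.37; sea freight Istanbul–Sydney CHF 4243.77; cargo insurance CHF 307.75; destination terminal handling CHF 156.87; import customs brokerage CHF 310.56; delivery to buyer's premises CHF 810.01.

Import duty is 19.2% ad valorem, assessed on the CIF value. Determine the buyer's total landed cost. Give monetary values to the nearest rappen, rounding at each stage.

Total landed cost: CHF 282058.21

EXW: the seller makes goods available at their premises; the buyer bears all onward costs.
CIF value = EXW price + inland to port + export clearance + origin terminal + freight + insurance = 229116.13 + 1144.59 + 313.73 + 428.37 + 4243.77 + 307.75 = 235554.34
Import duty = 235554.34 × 19.2% = 45226.43
Buyer bears: inland to port 1144.59 + export clearance 313.73 + origin terminal 428.37 + freight 4243.77 + insurance 307.75 + destination terminal 156.87 + brokerage 310.56 + delivery 810.01 + duty 45226.43 = 52942.08
Landed cost = invoice 229116.13 + 52942.08 = 282058.21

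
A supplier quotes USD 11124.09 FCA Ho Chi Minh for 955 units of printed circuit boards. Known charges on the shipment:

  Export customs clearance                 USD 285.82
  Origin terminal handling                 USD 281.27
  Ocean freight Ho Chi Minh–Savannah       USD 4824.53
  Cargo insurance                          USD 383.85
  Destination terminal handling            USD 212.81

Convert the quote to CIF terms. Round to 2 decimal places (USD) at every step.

Not relevant to the conversion: export clearance — on the seller under both FCA and CIF; already in the FCA price and stays in the CIF price. destination terminal — on the buyer under both terms; not part of either seller's price.
From FCA to CIF, the seller additionally bears: origin terminal, freight, insurance.
CIF price = 11124.09 + 281.27 + 4824.53 + 383.85 = 16613.74

CIF price: USD 16613.74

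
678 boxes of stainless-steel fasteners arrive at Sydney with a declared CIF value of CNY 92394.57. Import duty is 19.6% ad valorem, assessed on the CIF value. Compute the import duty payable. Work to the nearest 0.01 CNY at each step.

Import duty = 92394.57 × 19.6% = 18109.34

Import duty: CNY 18109.34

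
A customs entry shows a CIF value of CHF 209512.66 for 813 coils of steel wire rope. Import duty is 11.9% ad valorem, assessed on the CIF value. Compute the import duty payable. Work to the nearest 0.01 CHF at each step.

Import duty: CHF 24932.01

Import duty = 209512.66 × 11.9% = 24932.01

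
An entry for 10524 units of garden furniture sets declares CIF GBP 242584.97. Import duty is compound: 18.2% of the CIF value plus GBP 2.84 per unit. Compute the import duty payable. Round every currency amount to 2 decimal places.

Ad valorem component: 242584.97 × 18.2% = 44150.46
Specific component: 10524 × 2.84 = 29888.16
Import duty = 44150.46 + 29888.16 = 74038.62

Import duty: GBP 74038.62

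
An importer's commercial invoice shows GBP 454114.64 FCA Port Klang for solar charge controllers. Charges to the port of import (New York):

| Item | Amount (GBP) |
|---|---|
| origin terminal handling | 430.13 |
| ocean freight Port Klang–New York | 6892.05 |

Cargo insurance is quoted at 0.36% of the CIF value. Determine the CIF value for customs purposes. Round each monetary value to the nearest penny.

Let C be the CIF value. C = FCA price + pre-shipment costs + freight + 0.36% × C
C − 0.36% × C = 454114.64 + 430.13 + 6892.05
0.9964 × C = 461436.82
C = 461436.82 / 0.9964 = 463103.99
Insurance premium = 0.36% × 463103.99 = 1667.17

CIF value: GBP 463103.99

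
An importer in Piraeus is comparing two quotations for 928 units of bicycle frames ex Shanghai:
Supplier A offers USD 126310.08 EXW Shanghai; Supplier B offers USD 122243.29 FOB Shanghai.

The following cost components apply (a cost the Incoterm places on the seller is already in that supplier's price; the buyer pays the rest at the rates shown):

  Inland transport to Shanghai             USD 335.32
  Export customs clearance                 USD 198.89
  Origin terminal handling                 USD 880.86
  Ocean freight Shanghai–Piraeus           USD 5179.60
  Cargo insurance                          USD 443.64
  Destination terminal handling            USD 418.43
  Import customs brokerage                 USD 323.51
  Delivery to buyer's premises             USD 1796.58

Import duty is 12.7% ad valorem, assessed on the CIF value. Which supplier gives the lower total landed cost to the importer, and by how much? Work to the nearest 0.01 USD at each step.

Supplier A (EXW):
CIF value = EXW price + inland to port + export clearance + origin terminal + freight + insurance = 126310.08 + 335.32 + 198.89 + 880.86 + 5179.60 + 443.64 = 133348.39
Import duty = 133348.39 × 12.7% = 16935.25
Buyer bears (A): 335.32 + 198.89 + 880.86 + 5179.60 + 443.64 + 418.43 + 323.51 + 1796.58 = 9576.83
Landed cost (A) = invoice 126310.08 + 9576.83 + duty 16935.25 = 152822.16
Supplier B (FOB):
CIF value = FOB price + freight + insurance = 122243.29 + 5179.60 + 443.64 = 127866.53
Import duty = 127866.53 × 12.7% = 16239.05
Buyer bears (B): 5179.60 + 443.64 + 418.43 + 323.51 + 1796.58 = 8161.76
Landed cost (B) = invoice 122243.29 + 8161.76 + duty 16239.05 = 146644.10
Difference = |152822.16 − 146644.10| = 6178.06

Supplier B is cheaper by USD 6178.06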